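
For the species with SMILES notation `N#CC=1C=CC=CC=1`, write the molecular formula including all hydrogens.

C7H5N

Heavy atoms from the SMILES: 7 C, 1 N.
Implicit hydrogens by atom environment:
  5 × C (aromatic): 1 H each → 5
  1 × C (aromatic): no H
  1 × C: no H
  1 × N: no H
  Total hydrogens = 5.
Molecular formula: C7H5N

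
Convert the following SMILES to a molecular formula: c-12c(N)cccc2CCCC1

Heavy atoms from the SMILES: 10 C, 1 N.
Implicit hydrogens by atom environment:
  4 × C: 2 H each → 8
  3 × C (aromatic): 1 H each → 3
  3 × C (aromatic): no H
  1 × N: 2 H
  Total hydrogens = 13.
Molecular formula: C10H13N

C10H13N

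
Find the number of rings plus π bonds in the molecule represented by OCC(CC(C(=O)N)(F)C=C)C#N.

Molecular formula from the SMILES: C8H11FN2O2.
DoU = (2C + 2 + N − H − X)/2 = (2·8 + 2 + 2 − 11 − 1)/2 = 8/2 = 4.
(Structurally: 0 ring(s) + 4 π bond(s) = 4.)

4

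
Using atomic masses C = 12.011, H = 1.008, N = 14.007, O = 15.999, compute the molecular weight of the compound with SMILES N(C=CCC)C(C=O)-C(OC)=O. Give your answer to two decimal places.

Molecular formula: C8H13NO3.
M = 8×12.011 + 13×1.008 + 1×14.007 + 3×15.999 = 171.20 g/mol.

171.20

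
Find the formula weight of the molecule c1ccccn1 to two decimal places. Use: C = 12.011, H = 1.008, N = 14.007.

79.10

Molecular formula: C5H5N.
M = 5×12.011 + 5×1.008 + 1×14.007 = 79.10 g/mol.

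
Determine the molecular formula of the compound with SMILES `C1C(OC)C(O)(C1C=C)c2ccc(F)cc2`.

Heavy atoms from the SMILES: 13 C, 1 F, 2 O.
Implicit hydrogens by atom environment:
  4 × C (aromatic): 1 H each → 4
  3 × C: 1 H each → 3
  2 × C: 2 H each → 4
  2 × C (aromatic): no H
  1 × C: 3 H
  1 × C: no H
  1 × F: no H
  1 × O: 1 H
  1 × O: no H
  Total hydrogens = 15.
Molecular formula: C13H15FO2

C13H15FO2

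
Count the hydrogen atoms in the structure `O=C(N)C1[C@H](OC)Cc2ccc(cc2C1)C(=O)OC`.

17

Hydrogens are implicit in SMILES; fill each atom to its normal valence:
  4 × O: no H
  3 × C (aromatic): 1 H each → 3
  3 × C (aromatic): no H
  2 × C: 3 H each → 6
  2 × C: 2 H each → 4
  2 × C: 1 H each → 2
  2 × C: no H
  1 × N: 2 H
  Total hydrogens = 17.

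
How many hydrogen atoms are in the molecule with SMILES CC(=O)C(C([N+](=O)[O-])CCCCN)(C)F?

Hydrogens are implicit in SMILES; fill each atom to its normal valence:
  4 × C: 2 H each → 8
  2 × C: 3 H each → 6
  2 × C: no H
  2 × O: no H
  1 × C: 1 H
  1 × F: no H
  1 × N: 2 H
  1 × N (charge +1): no H
  1 × O (charge -1): no H
  Total hydrogens = 17.

17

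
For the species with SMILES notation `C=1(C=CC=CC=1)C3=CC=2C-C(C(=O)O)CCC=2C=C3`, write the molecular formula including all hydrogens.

C17H16O2

Heavy atoms from the SMILES: 17 C, 2 O.
Implicit hydrogens by atom environment:
  8 × C (aromatic): 1 H each → 8
  4 × C (aromatic): no H
  3 × C: 2 H each → 6
  1 × C: 1 H
  1 × C: no H
  1 × O: 1 H
  1 × O: no H
  Total hydrogens = 16.
Molecular formula: C17H16O2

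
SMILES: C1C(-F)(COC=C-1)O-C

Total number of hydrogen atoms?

9

Hydrogens are implicit in SMILES; fill each atom to its normal valence:
  2 × C: 2 H each → 4
  2 × C: 1 H each → 2
  2 × O: no H
  1 × C: 3 H
  1 × C: no H
  1 × F: no H
  Total hydrogens = 9.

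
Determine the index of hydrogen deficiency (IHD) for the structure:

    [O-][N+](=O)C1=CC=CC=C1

5

Molecular formula from the SMILES: C6H5NO2.
DoU = (2C + 2 + N − H − X)/2 = (2·6 + 2 + 1 − 5 − 0)/2 = 10/2 = 5.
(Structurally: 1 ring(s) + 4 π bond(s) = 5.)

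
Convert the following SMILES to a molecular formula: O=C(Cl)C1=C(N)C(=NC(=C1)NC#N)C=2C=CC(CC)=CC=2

C15H13ClN4O

Heavy atoms from the SMILES: 15 C, 1 Cl, 4 N, 1 O.
Implicit hydrogens by atom environment:
  6 × C (aromatic): no H
  5 × C (aromatic): 1 H each → 5
  2 × C: no H
  1 × C: 3 H
  1 × C: 2 H
  1 × Cl: no H
  1 × N: 2 H
  1 × N: 1 H
  1 × N (aromatic): no H
  1 × N: no H
  1 × O: no H
  Total hydrogens = 13.
Molecular formula: C15H13ClN4O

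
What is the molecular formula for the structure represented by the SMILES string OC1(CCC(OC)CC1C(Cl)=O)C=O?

C9H13ClO4

Heavy atoms from the SMILES: 9 C, 1 Cl, 4 O.
Implicit hydrogens by atom environment:
  3 × C: 2 H each → 6
  3 × C: 1 H each → 3
  3 × O: no H
  2 × C: no H
  1 × C: 3 H
  1 × Cl: no H
  1 × O: 1 H
  Total hydrogens = 13.
Molecular formula: C9H13ClO4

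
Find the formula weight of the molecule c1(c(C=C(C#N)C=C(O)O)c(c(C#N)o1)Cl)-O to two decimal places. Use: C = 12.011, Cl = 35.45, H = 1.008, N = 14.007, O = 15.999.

Molecular formula: C10H5ClN2O4.
M = 10×12.011 + 1×35.45 + 5×1.008 + 2×14.007 + 4×15.999 = 252.61 g/mol.

252.61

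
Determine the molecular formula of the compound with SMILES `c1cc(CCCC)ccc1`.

Heavy atoms from the SMILES: 10 C.
Implicit hydrogens by atom environment:
  5 × C (aromatic): 1 H each → 5
  3 × C: 2 H each → 6
  1 × C: 3 H
  1 × C (aromatic): no H
  Total hydrogens = 14.
Molecular formula: C10H14

C10H14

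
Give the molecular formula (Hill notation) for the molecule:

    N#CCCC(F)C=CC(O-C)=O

C8H10FNO2

Heavy atoms from the SMILES: 8 C, 1 F, 1 N, 2 O.
Implicit hydrogens by atom environment:
  3 × C: 1 H each → 3
  2 × C: 2 H each → 4
  2 × C: no H
  2 × O: no H
  1 × C: 3 H
  1 × F: no H
  1 × N: no H
  Total hydrogens = 10.
Molecular formula: C8H10FNO2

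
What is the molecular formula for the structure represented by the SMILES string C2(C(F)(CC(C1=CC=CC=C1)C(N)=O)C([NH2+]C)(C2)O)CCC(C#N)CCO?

C20H29FN3O3+

Heavy atoms from the SMILES: 20 C, 1 F, 3 N, 3 O.
Implicit hydrogens by atom environment:
  6 × C: 2 H each → 12
  5 × C (aromatic): 1 H each → 5
  4 × C: no H
  3 × C: 1 H each → 3
  2 × O: 1 H each → 2
  1 × C: 3 H
  1 × C (aromatic): no H
  1 × F: no H
  1 × N (charge +1): 2 H
  1 × N: 2 H
  1 × N: no H
  1 × O: no H
  Total hydrogens = 29.
Net charge +1.
Molecular formula: C20H29FN3O3+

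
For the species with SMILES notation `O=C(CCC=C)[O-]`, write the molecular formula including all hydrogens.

Heavy atoms from the SMILES: 5 C, 2 O.
Implicit hydrogens by atom environment:
  3 × C: 2 H each → 6
  1 × C: 1 H
  1 × C: no H
  1 × O: no H
  1 × O (charge -1): no H
  Total hydrogens = 7.
Net charge -1.
Molecular formula: C5H7O2-

C5H7O2-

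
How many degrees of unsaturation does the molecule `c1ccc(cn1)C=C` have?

Molecular formula from the SMILES: C7H7N.
DoU = (2C + 2 + N − H − X)/2 = (2·7 + 2 + 1 − 7 − 0)/2 = 10/2 = 5.
(Structurally: 1 ring(s) + 4 π bond(s) = 5.)

5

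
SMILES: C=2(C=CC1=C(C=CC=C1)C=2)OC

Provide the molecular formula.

Heavy atoms from the SMILES: 11 C, 1 O.
Implicit hydrogens by atom environment:
  7 × C (aromatic): 1 H each → 7
  3 × C (aromatic): no H
  1 × C: 3 H
  1 × O: no H
  Total hydrogens = 10.
Molecular formula: C11H10O

C11H10O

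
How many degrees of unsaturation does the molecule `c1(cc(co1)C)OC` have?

3

Molecular formula from the SMILES: C6H8O2.
DoU = (2C + 2 + N − H − X)/2 = (2·6 + 2 + 0 − 8 − 0)/2 = 6/2 = 3.
(Structurally: 1 ring(s) + 2 π bond(s) = 3.)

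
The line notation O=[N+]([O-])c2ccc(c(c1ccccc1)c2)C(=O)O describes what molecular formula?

C13H9NO4

Heavy atoms from the SMILES: 13 C, 1 N, 4 O.
Implicit hydrogens by atom environment:
  8 × C (aromatic): 1 H each → 8
  4 × C (aromatic): no H
  2 × O: no H
  1 × C: no H
  1 × N (charge +1): no H
  1 × O: 1 H
  1 × O (charge -1): no H
  Total hydrogens = 9.
Molecular formula: C13H9NO4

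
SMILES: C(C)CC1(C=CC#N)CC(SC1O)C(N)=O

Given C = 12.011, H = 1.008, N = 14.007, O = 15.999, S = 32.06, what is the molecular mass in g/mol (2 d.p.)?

240.32

Molecular formula: C11H16N2O2S.
M = 11×12.011 + 16×1.008 + 2×14.007 + 2×15.999 + 1×32.06 = 240.32 g/mol.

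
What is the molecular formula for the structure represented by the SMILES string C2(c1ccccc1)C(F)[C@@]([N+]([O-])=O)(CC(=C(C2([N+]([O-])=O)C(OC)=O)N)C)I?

C16H17FIN3O6

Heavy atoms from the SMILES: 16 C, 1 F, 1 I, 3 N, 6 O.
Implicit hydrogens by atom environment:
  5 × C (aromatic): 1 H each → 5
  5 × C: no H
  4 × O: no H
  2 × C: 3 H each → 6
  2 × C: 1 H each → 2
  2 × N (charge +1): no H
  2 × O (charge -1): no H
  1 × C: 2 H
  1 × C (aromatic): no H
  1 × F: no H
  1 × I: no H
  1 × N: 2 H
  Total hydrogens = 17.
Molecular formula: C16H17FIN3O6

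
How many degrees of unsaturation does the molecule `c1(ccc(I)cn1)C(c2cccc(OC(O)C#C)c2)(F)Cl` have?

Molecular formula from the SMILES: C15H10ClFINO2.
DoU = (2C + 2 + N − H − X)/2 = (2·15 + 2 + 1 − 10 − 3)/2 = 20/2 = 10.
(Structurally: 2 ring(s) + 8 π bond(s) = 10.)

10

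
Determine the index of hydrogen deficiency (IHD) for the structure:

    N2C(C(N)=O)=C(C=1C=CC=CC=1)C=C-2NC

8

Molecular formula from the SMILES: C12H13N3O.
DoU = (2C + 2 + N − H − X)/2 = (2·12 + 2 + 3 − 13 − 0)/2 = 16/2 = 8.
(Structurally: 2 ring(s) + 6 π bond(s) = 8.)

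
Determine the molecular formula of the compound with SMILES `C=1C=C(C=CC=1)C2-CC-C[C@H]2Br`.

C11H13Br

Heavy atoms from the SMILES: 1 Br, 11 C.
Implicit hydrogens by atom environment:
  5 × C (aromatic): 1 H each → 5
  3 × C: 2 H each → 6
  2 × C: 1 H each → 2
  1 × Br: no H
  1 × C (aromatic): no H
  Total hydrogens = 13.
Molecular formula: C11H13Br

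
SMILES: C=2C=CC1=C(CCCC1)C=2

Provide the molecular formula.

Heavy atoms from the SMILES: 10 C.
Implicit hydrogens by atom environment:
  4 × C: 2 H each → 8
  4 × C (aromatic): 1 H each → 4
  2 × C (aromatic): no H
  Total hydrogens = 12.
Molecular formula: C10H12

C10H12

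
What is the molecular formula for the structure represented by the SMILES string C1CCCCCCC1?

C8H16

Heavy atoms from the SMILES: 8 C.
Implicit hydrogens by atom environment:
  8 × C: 2 H each → 16
  Total hydrogens = 16.
Molecular formula: C8H16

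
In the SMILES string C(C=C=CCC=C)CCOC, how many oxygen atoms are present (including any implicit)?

1

The symbol for oxygen appears 1 time in the SMILES.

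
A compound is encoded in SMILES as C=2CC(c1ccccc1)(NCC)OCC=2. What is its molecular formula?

C13H17NO

Heavy atoms from the SMILES: 13 C, 1 N, 1 O.
Implicit hydrogens by atom environment:
  5 × C (aromatic): 1 H each → 5
  3 × C: 2 H each → 6
  2 × C: 1 H each → 2
  1 × C: 3 H
  1 × C: no H
  1 × C (aromatic): no H
  1 × N: 1 H
  1 × O: no H
  Total hydrogens = 17.
Molecular formula: C13H17NO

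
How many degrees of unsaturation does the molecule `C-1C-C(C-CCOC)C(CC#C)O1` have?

Molecular formula from the SMILES: C11H18O2.
DoU = (2C + 2 + N − H − X)/2 = (2·11 + 2 + 0 − 18 − 0)/2 = 6/2 = 3.
(Structurally: 1 ring(s) + 2 π bond(s) = 3.)

3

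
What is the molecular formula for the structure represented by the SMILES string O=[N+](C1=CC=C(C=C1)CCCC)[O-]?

C10H13NO2

Heavy atoms from the SMILES: 10 C, 1 N, 2 O.
Implicit hydrogens by atom environment:
  4 × C (aromatic): 1 H each → 4
  3 × C: 2 H each → 6
  2 × C (aromatic): no H
  1 × C: 3 H
  1 × N (charge +1): no H
  1 × O: no H
  1 × O (charge -1): no H
  Total hydrogens = 13.
Molecular formula: C10H13NO2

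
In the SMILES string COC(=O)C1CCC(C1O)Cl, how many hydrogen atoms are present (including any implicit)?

11

Hydrogens are implicit in SMILES; fill each atom to its normal valence:
  3 × C: 1 H each → 3
  2 × C: 2 H each → 4
  2 × O: no H
  1 × C: 3 H
  1 × C: no H
  1 × Cl: no H
  1 × O: 1 H
  Total hydrogens = 11.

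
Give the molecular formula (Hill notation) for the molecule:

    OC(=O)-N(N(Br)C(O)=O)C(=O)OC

Heavy atoms from the SMILES: 1 Br, 4 C, 2 N, 6 O.
Implicit hydrogens by atom environment:
  4 × O: no H
  3 × C: no H
  2 × N: no H
  2 × O: 1 H each → 2
  1 × Br: no H
  1 × C: 3 H
  Total hydrogens = 5.
Molecular formula: C4H5BrN2O6

C4H5BrN2O6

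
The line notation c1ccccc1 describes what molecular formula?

C6H6

Heavy atoms from the SMILES: 6 C.
Implicit hydrogens by atom environment:
  6 × C (aromatic): 1 H each → 6
  Total hydrogens = 6.
Molecular formula: C6H6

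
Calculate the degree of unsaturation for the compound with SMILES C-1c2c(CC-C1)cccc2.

5

Molecular formula from the SMILES: C10H12.
DoU = (2C + 2 + N − H − X)/2 = (2·10 + 2 + 0 − 12 − 0)/2 = 10/2 = 5.
(Structurally: 2 ring(s) + 3 π bond(s) = 5.)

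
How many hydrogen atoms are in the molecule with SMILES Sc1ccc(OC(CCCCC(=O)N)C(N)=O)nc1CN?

Hydrogens are implicit in SMILES; fill each atom to its normal valence:
  5 × C: 2 H each → 10
  3 × C (aromatic): no H
  3 × N: 2 H each → 6
  3 × O: no H
  2 × C (aromatic): 1 H each → 2
  2 × C: no H
  1 × C: 1 H
  1 × N (aromatic): no H
  1 × S: 1 H
  Total hydrogens = 20.

20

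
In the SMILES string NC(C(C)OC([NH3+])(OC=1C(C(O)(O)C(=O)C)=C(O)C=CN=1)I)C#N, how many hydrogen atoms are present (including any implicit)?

Hydrogens are implicit in SMILES; fill each atom to its normal valence:
  4 × C: no H
  3 × C (aromatic): no H
  3 × O: 1 H each → 3
  3 × O: no H
  2 × C: 3 H each → 6
  2 × C (aromatic): 1 H each → 2
  2 × C: 1 H each → 2
  1 × I: no H
  1 × N (charge +1): 3 H
  1 × N: 2 H
  1 × N (aromatic): no H
  1 × N: no H
  Total hydrogens = 18.

18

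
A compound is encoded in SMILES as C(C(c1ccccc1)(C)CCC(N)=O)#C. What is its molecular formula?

C13H15NO

Heavy atoms from the SMILES: 13 C, 1 N, 1 O.
Implicit hydrogens by atom environment:
  5 × C (aromatic): 1 H each → 5
  3 × C: no H
  2 × C: 2 H each → 4
  1 × C: 3 H
  1 × C: 1 H
  1 × C (aromatic): no H
  1 × N: 2 H
  1 × O: no H
  Total hydrogens = 15.
Molecular formula: C13H15NO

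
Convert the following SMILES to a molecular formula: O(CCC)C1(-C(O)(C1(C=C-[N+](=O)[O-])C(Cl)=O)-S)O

C9H12ClNO6S

Heavy atoms from the SMILES: 9 C, 1 Cl, 1 N, 6 O, 1 S.
Implicit hydrogens by atom environment:
  4 × C: no H
  3 × O: no H
  2 × C: 2 H each → 4
  2 × C: 1 H each → 2
  2 × O: 1 H each → 2
  1 × C: 3 H
  1 × Cl: no H
  1 × N (charge +1): no H
  1 × O (charge -1): no H
  1 × S: 1 H
  Total hydrogens = 12.
Molecular formula: C9H12ClNO6S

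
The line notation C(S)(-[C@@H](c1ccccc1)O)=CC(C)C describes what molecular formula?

C12H16OS

Heavy atoms from the SMILES: 12 C, 1 O, 1 S.
Implicit hydrogens by atom environment:
  5 × C (aromatic): 1 H each → 5
  3 × C: 1 H each → 3
  2 × C: 3 H each → 6
  1 × C: no H
  1 × C (aromatic): no H
  1 × O: 1 H
  1 × S: 1 H
  Total hydrogens = 16.
Molecular formula: C12H16OS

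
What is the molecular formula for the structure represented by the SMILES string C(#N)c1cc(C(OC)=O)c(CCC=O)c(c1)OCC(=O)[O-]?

C14H12NO6-

Heavy atoms from the SMILES: 14 C, 1 N, 6 O.
Implicit hydrogens by atom environment:
  5 × O: no H
  4 × C (aromatic): no H
  3 × C: 2 H each → 6
  3 × C: no H
  2 × C (aromatic): 1 H each → 2
  1 × C: 3 H
  1 × C: 1 H
  1 × N: no H
  1 × O (charge -1): no H
  Total hydrogens = 12.
Net charge -1.
Molecular formula: C14H12NO6-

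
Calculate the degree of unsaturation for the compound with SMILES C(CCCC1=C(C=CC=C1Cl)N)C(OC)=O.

Molecular formula from the SMILES: C12H16ClNO2.
DoU = (2C + 2 + N − H − X)/2 = (2·12 + 2 + 1 − 16 − 1)/2 = 10/2 = 5.
(Structurally: 1 ring(s) + 4 π bond(s) = 5.)

5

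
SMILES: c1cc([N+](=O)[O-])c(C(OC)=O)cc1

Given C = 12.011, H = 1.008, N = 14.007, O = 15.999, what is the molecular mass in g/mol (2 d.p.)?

181.15

Molecular formula: C8H7NO4.
M = 8×12.011 + 7×1.008 + 1×14.007 + 4×15.999 = 181.15 g/mol.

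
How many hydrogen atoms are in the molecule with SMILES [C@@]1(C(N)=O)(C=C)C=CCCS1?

Hydrogens are implicit in SMILES; fill each atom to its normal valence:
  3 × C: 2 H each → 6
  3 × C: 1 H each → 3
  2 × C: no H
  1 × N: 2 H
  1 × O: no H
  1 × S: no H
  Total hydrogens = 11.

11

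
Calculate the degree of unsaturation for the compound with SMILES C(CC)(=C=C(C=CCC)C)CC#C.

5

Molecular formula from the SMILES: C13H18.
DoU = (2C + 2 + N − H − X)/2 = (2·13 + 2 + 0 − 18 − 0)/2 = 10/2 = 5.
(Structurally: 0 ring(s) + 5 π bond(s) = 5.)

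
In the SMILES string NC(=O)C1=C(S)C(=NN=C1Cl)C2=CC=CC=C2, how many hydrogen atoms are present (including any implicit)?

Hydrogens are implicit in SMILES; fill each atom to its normal valence:
  5 × C (aromatic): 1 H each → 5
  5 × C (aromatic): no H
  2 × N (aromatic): no H
  1 × C: no H
  1 × Cl: no H
  1 × N: 2 H
  1 × O: no H
  1 × S: 1 H
  Total hydrogens = 8.

8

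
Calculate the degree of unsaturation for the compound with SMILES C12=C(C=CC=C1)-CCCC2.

Molecular formula from the SMILES: C10H12.
DoU = (2C + 2 + N − H − X)/2 = (2·10 + 2 + 0 − 12 − 0)/2 = 10/2 = 5.
(Structurally: 2 ring(s) + 3 π bond(s) = 5.)

5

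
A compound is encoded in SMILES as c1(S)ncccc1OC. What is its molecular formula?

Heavy atoms from the SMILES: 6 C, 1 N, 1 O, 1 S.
Implicit hydrogens by atom environment:
  3 × C (aromatic): 1 H each → 3
  2 × C (aromatic): no H
  1 × C: 3 H
  1 × N (aromatic): no H
  1 × O: no H
  1 × S: 1 H
  Total hydrogens = 7.
Molecular formula: C6H7NOS

C6H7NOS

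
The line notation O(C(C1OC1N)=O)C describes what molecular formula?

Heavy atoms from the SMILES: 4 C, 1 N, 3 O.
Implicit hydrogens by atom environment:
  3 × O: no H
  2 × C: 1 H each → 2
  1 × C: 3 H
  1 × C: no H
  1 × N: 2 H
  Total hydrogens = 7.
Molecular formula: C4H7NO3

C4H7NO3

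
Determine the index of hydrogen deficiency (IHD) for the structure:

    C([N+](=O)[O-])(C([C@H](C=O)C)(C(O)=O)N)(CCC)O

Molecular formula from the SMILES: C9H16N2O6.
DoU = (2C + 2 + N − H − X)/2 = (2·9 + 2 + 2 − 16 − 0)/2 = 6/2 = 3.
(Structurally: 0 ring(s) + 3 π bond(s) = 3.)

3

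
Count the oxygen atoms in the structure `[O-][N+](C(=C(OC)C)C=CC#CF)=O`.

3

The symbol for oxygen appears 3 times in the SMILES.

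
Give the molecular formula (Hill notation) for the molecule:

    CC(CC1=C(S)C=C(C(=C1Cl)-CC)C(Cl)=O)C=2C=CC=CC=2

C18H18Cl2OS

Heavy atoms from the SMILES: 18 C, 2 Cl, 1 O, 1 S.
Implicit hydrogens by atom environment:
  6 × C (aromatic): 1 H each → 6
  6 × C (aromatic): no H
  2 × C: 3 H each → 6
  2 × C: 2 H each → 4
  2 × Cl: no H
  1 × C: 1 H
  1 × C: no H
  1 × O: no H
  1 × S: 1 H
  Total hydrogens = 18.
Molecular formula: C18H18Cl2OS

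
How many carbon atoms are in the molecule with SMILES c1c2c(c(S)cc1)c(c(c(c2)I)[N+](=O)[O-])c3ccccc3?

16

The symbol for carbon appears 16 times in the SMILES. Lowercase c denotes aromatic carbon and counts toward C.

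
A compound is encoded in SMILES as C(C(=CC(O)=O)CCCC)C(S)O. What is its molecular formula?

C9H16O3S

Heavy atoms from the SMILES: 9 C, 3 O, 1 S.
Implicit hydrogens by atom environment:
  4 × C: 2 H each → 8
  2 × C: 1 H each → 2
  2 × C: no H
  2 × O: 1 H each → 2
  1 × C: 3 H
  1 × O: no H
  1 × S: 1 H
  Total hydrogens = 16.
Molecular formula: C9H16O3S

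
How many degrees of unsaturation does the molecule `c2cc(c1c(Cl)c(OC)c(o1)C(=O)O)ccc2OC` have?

Molecular formula from the SMILES: C13H11ClO5.
DoU = (2C + 2 + N − H − X)/2 = (2·13 + 2 + 0 − 11 − 1)/2 = 16/2 = 8.
(Structurally: 2 ring(s) + 6 π bond(s) = 8.)

8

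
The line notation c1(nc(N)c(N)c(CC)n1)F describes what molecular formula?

C6H9FN4

Heavy atoms from the SMILES: 6 C, 1 F, 4 N.
Implicit hydrogens by atom environment:
  4 × C (aromatic): no H
  2 × N: 2 H each → 4
  2 × N (aromatic): no H
  1 × C: 3 H
  1 × C: 2 H
  1 × F: no H
  Total hydrogens = 9.
Molecular formula: C6H9FN4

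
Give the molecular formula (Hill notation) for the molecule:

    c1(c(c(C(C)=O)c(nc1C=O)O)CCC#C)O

C12H11NO4

Heavy atoms from the SMILES: 12 C, 1 N, 4 O.
Implicit hydrogens by atom environment:
  5 × C (aromatic): no H
  2 × C: 2 H each → 4
  2 × C: 1 H each → 2
  2 × C: no H
  2 × O: 1 H each → 2
  2 × O: no H
  1 × C: 3 H
  1 × N (aromatic): no H
  Total hydrogens = 11.
Molecular formula: C12H11NO4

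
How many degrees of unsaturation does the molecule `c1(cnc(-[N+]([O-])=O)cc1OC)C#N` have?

Molecular formula from the SMILES: C7H5N3O3.
DoU = (2C + 2 + N − H − X)/2 = (2·7 + 2 + 3 − 5 − 0)/2 = 14/2 = 7.
(Structurally: 1 ring(s) + 6 π bond(s) = 7.)

7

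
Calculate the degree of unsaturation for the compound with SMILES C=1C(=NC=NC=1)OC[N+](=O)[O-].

5

Molecular formula from the SMILES: C5H5N3O3.
DoU = (2C + 2 + N − H − X)/2 = (2·5 + 2 + 3 − 5 − 0)/2 = 10/2 = 5.
(Structurally: 1 ring(s) + 4 π bond(s) = 5.)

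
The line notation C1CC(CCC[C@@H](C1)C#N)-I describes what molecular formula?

Heavy atoms from the SMILES: 9 C, 1 I, 1 N.
Implicit hydrogens by atom environment:
  6 × C: 2 H each → 12
  2 × C: 1 H each → 2
  1 × C: no H
  1 × I: no H
  1 × N: no H
  Total hydrogens = 14.
Molecular formula: C9H14IN

C9H14IN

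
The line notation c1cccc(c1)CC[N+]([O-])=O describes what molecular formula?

Heavy atoms from the SMILES: 8 C, 1 N, 2 O.
Implicit hydrogens by atom environment:
  5 × C (aromatic): 1 H each → 5
  2 × C: 2 H each → 4
  1 × C (aromatic): no H
  1 × N (charge +1): no H
  1 × O: no H
  1 × O (charge -1): no H
  Total hydrogens = 9.
Molecular formula: C8H9NO2

C8H9NO2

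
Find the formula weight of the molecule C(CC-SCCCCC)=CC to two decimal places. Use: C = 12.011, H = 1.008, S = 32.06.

172.33

Molecular formula: C10H20S.
M = 10×12.011 + 20×1.008 + 1×32.06 = 172.33 g/mol.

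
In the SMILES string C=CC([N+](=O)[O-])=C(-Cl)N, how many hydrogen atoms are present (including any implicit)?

Hydrogens are implicit in SMILES; fill each atom to its normal valence:
  2 × C: no H
  1 × C: 2 H
  1 × C: 1 H
  1 × Cl: no H
  1 × N: 2 H
  1 × N (charge +1): no H
  1 × O: no H
  1 × O (charge -1): no H
  Total hydrogens = 5.

5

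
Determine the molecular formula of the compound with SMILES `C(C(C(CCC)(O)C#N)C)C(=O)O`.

C9H15NO3

Heavy atoms from the SMILES: 9 C, 1 N, 3 O.
Implicit hydrogens by atom environment:
  3 × C: 2 H each → 6
  3 × C: no H
  2 × C: 3 H each → 6
  2 × O: 1 H each → 2
  1 × C: 1 H
  1 × N: no H
  1 × O: no H
  Total hydrogens = 15.
Molecular formula: C9H15NO3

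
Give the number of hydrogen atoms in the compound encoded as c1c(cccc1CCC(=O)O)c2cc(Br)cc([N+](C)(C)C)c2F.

20

Hydrogens are implicit in SMILES; fill each atom to its normal valence:
  6 × C (aromatic): 1 H each → 6
  6 × C (aromatic): no H
  3 × C: 3 H each → 9
  2 × C: 2 H each → 4
  1 × Br: no H
  1 × C: no H
  1 × F: no H
  1 × N (charge +1): no H
  1 × O: 1 H
  1 × O: no H
  Total hydrogens = 20.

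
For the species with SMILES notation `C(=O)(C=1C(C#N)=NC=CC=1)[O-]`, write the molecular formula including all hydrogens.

C7H3N2O2-

Heavy atoms from the SMILES: 7 C, 2 N, 2 O.
Implicit hydrogens by atom environment:
  3 × C (aromatic): 1 H each → 3
  2 × C (aromatic): no H
  2 × C: no H
  1 × N (aromatic): no H
  1 × N: no H
  1 × O: no H
  1 × O (charge -1): no H
  Total hydrogens = 3.
Net charge -1.
Molecular formula: C7H3N2O2-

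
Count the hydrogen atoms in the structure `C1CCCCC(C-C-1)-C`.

Hydrogens are implicit in SMILES; fill each atom to its normal valence:
  7 × C: 2 H each → 14
  1 × C: 3 H
  1 × C: 1 H
  Total hydrogens = 18.

18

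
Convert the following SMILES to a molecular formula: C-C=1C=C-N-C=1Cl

Heavy atoms from the SMILES: 5 C, 1 Cl, 1 N.
Implicit hydrogens by atom environment:
  2 × C (aromatic): 1 H each → 2
  2 × C (aromatic): no H
  1 × C: 3 H
  1 × Cl: no H
  1 × N (aromatic): 1 H
  Total hydrogens = 6.
Molecular formula: C5H6ClN

C5H6ClN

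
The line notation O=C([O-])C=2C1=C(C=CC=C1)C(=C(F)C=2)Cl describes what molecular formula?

C11H5ClFO2-

Heavy atoms from the SMILES: 11 C, 1 Cl, 1 F, 2 O.
Implicit hydrogens by atom environment:
  5 × C (aromatic): 1 H each → 5
  5 × C (aromatic): no H
  1 × C: no H
  1 × Cl: no H
  1 × F: no H
  1 × O: no H
  1 × O (charge -1): no H
  Total hydrogens = 5.
Net charge -1.
Molecular formula: C11H5ClFO2-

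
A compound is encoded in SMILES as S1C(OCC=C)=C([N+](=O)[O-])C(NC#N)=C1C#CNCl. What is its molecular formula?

Heavy atoms from the SMILES: 10 C, 1 Cl, 4 N, 3 O, 1 S.
Implicit hydrogens by atom environment:
  4 × C (aromatic): no H
  3 × C: no H
  2 × C: 2 H each → 4
  2 × N: 1 H each → 2
  2 × O: no H
  1 × C: 1 H
  1 × Cl: no H
  1 × N (charge +1): no H
  1 × N: no H
  1 × O (charge -1): no H
  1 × S (aromatic): no H
  Total hydrogens = 7.
Molecular formula: C10H7ClN4O3S

C10H7ClN4O3S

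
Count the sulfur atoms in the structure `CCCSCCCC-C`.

1

The symbol for sulfur appears 1 time in the SMILES.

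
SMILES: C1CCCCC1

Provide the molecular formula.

C6H12

Heavy atoms from the SMILES: 6 C.
Implicit hydrogens by atom environment:
  6 × C: 2 H each → 12
  Total hydrogens = 12.
Molecular formula: C6H12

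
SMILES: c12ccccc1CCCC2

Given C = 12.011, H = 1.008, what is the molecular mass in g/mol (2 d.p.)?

132.21

Molecular formula: C10H12.
M = 10×12.011 + 12×1.008 = 132.21 g/mol.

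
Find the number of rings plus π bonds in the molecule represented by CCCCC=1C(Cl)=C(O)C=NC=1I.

Molecular formula from the SMILES: C9H11ClINO.
DoU = (2C + 2 + N − H − X)/2 = (2·9 + 2 + 1 − 11 − 2)/2 = 8/2 = 4.
(Structurally: 1 ring(s) + 3 π bond(s) = 4.)

4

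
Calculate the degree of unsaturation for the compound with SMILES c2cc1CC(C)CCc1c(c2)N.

Molecular formula from the SMILES: C11H15N.
DoU = (2C + 2 + N − H − X)/2 = (2·11 + 2 + 1 − 15 − 0)/2 = 10/2 = 5.
(Structurally: 2 ring(s) + 3 π bond(s) = 5.)

5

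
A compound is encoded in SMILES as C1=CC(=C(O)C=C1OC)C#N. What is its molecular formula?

Heavy atoms from the SMILES: 8 C, 1 N, 2 O.
Implicit hydrogens by atom environment:
  3 × C (aromatic): 1 H each → 3
  3 × C (aromatic): no H
  1 × C: 3 H
  1 × C: no H
  1 × N: no H
  1 × O: 1 H
  1 × O: no H
  Total hydrogens = 7.
Molecular formula: C8H7NO2

C8H7NO2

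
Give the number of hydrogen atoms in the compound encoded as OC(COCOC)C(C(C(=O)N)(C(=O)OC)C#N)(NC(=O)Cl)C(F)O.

Hydrogens are implicit in SMILES; fill each atom to its normal valence:
  6 × C: no H
  6 × O: no H
  2 × C: 3 H each → 6
  2 × C: 2 H each → 4
  2 × C: 1 H each → 2
  2 × O: 1 H each → 2
  1 × Cl: no H
  1 × F: no H
  1 × N: 2 H
  1 × N: 1 H
  1 × N: no H
  Total hydrogens = 17.

17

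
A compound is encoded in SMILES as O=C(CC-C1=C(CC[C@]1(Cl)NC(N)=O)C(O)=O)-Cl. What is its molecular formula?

C10H12Cl2N2O4

Heavy atoms from the SMILES: 10 C, 2 Cl, 2 N, 4 O.
Implicit hydrogens by atom environment:
  6 × C: no H
  4 × C: 2 H each → 8
  3 × O: no H
  2 × Cl: no H
  1 × N: 2 H
  1 × N: 1 H
  1 × O: 1 H
  Total hydrogens = 12.
Molecular formula: C10H12Cl2N2O4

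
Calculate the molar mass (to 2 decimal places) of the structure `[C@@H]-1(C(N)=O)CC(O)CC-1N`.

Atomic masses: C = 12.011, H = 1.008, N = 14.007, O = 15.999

Molecular formula: C6H12N2O2.
M = 6×12.011 + 12×1.008 + 2×14.007 + 2×15.999 = 144.17 g/mol.

144.17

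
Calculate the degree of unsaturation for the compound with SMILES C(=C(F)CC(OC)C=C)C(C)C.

2

Molecular formula from the SMILES: C10H17FO.
DoU = (2C + 2 + N − H − X)/2 = (2·10 + 2 + 0 − 17 − 1)/2 = 4/2 = 2.
(Structurally: 0 ring(s) + 2 π bond(s) = 2.)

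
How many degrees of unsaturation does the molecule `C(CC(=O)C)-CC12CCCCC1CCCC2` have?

Molecular formula from the SMILES: C15H26O.
DoU = (2C + 2 + N − H − X)/2 = (2·15 + 2 + 0 − 26 − 0)/2 = 6/2 = 3.
(Structurally: 2 ring(s) + 1 π bond(s) = 3.)

3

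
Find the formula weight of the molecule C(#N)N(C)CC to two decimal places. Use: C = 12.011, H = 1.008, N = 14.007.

Molecular formula: C4H8N2.
M = 4×12.011 + 8×1.008 + 2×14.007 = 84.12 g/mol.

84.12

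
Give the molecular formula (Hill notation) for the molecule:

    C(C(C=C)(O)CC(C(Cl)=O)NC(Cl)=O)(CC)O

C10H15Cl2NO4

Heavy atoms from the SMILES: 10 C, 2 Cl, 1 N, 4 O.
Implicit hydrogens by atom environment:
  3 × C: 2 H each → 6
  3 × C: 1 H each → 3
  3 × C: no H
  2 × Cl: no H
  2 × O: 1 H each → 2
  2 × O: no H
  1 × C: 3 H
  1 × N: 1 H
  Total hydrogens = 15.
Molecular formula: C10H15Cl2NO4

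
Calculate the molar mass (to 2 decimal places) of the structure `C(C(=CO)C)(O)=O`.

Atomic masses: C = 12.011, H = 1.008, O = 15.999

Molecular formula: C4H6O3.
M = 4×12.011 + 6×1.008 + 3×15.999 = 102.09 g/mol.

102.09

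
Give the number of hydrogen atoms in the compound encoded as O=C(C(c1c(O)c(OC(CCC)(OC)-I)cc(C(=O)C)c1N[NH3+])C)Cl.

Hydrogens are implicit in SMILES; fill each atom to its normal valence:
  5 × C (aromatic): no H
  4 × C: 3 H each → 12
  4 × O: no H
  3 × C: no H
  2 × C: 2 H each → 4
  1 × C (aromatic): 1 H
  1 × C: 1 H
  1 × Cl: no H
  1 × I: no H
  1 × N (charge +1): 3 H
  1 × N: 1 H
  1 × O: 1 H
  Total hydrogens = 23.

23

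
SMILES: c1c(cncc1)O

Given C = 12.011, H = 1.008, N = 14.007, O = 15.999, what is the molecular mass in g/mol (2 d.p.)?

95.10

Molecular formula: C5H5NO.
M = 5×12.011 + 5×1.008 + 1×14.007 + 1×15.999 = 95.10 g/mol.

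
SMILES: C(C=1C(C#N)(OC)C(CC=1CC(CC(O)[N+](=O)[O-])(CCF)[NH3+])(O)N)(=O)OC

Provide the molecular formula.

Heavy atoms from the SMILES: 15 C, 1 F, 4 N, 7 O.
Implicit hydrogens by atom environment:
  7 × C: no H
  5 × C: 2 H each → 10
  4 × O: no H
  2 × C: 3 H each → 6
  2 × O: 1 H each → 2
  1 × C: 1 H
  1 × F: no H
  1 × N (charge +1): 3 H
  1 × N: 2 H
  1 × N: no H
  1 × N (charge +1): no H
  1 × O (charge -1): no H
  Total hydrogens = 24.
Net charge +1.
Molecular formula: C15H24FN4O7+

C15H24FN4O7+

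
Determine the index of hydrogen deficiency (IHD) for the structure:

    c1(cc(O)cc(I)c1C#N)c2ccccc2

Molecular formula from the SMILES: C13H8INO.
DoU = (2C + 2 + N − H − X)/2 = (2·13 + 2 + 1 − 8 − 1)/2 = 20/2 = 10.
(Structurally: 2 ring(s) + 8 π bond(s) = 10.)

10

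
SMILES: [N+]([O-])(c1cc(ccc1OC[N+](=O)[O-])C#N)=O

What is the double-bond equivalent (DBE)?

8

Molecular formula from the SMILES: C8H5N3O5.
DoU = (2C + 2 + N − H − X)/2 = (2·8 + 2 + 3 − 5 − 0)/2 = 16/2 = 8.
(Structurally: 1 ring(s) + 7 π bond(s) = 8.)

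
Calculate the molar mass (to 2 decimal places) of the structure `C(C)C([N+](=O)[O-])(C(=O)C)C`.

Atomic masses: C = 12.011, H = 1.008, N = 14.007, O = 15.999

145.16

Molecular formula: C6H11NO3.
M = 6×12.011 + 11×1.008 + 1×14.007 + 3×15.999 = 145.16 g/mol.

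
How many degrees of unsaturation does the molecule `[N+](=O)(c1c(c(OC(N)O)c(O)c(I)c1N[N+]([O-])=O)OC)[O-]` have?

6

Molecular formula from the SMILES: C8H9IN4O8.
DoU = (2C + 2 + N − H − X)/2 = (2·8 + 2 + 4 − 9 − 1)/2 = 12/2 = 6.
(Structurally: 1 ring(s) + 5 π bond(s) = 6.)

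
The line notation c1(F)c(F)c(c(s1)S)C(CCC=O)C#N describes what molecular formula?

C9H7F2NOS2

Heavy atoms from the SMILES: 9 C, 2 F, 1 N, 1 O, 2 S.
Implicit hydrogens by atom environment:
  4 × C (aromatic): no H
  2 × C: 2 H each → 4
  2 × C: 1 H each → 2
  2 × F: no H
  1 × C: no H
  1 × N: no H
  1 × O: no H
  1 × S: 1 H
  1 × S (aromatic): no H
  Total hydrogens = 7.
Molecular formula: C9H7F2NOS2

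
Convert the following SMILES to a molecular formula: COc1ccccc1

C7H8O

Heavy atoms from the SMILES: 7 C, 1 O.
Implicit hydrogens by atom environment:
  5 × C (aromatic): 1 H each → 5
  1 × C: 3 H
  1 × C (aromatic): no H
  1 × O: no H
  Total hydrogens = 8.
Molecular formula: C7H8O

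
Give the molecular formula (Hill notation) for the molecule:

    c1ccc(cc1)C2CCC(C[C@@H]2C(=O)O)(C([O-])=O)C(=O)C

Heavy atoms from the SMILES: 16 C, 5 O.
Implicit hydrogens by atom environment:
  5 × C (aromatic): 1 H each → 5
  4 × C: no H
  3 × C: 2 H each → 6
  3 × O: no H
  2 × C: 1 H each → 2
  1 × C: 3 H
  1 × C (aromatic): no H
  1 × O: 1 H
  1 × O (charge -1): no H
  Total hydrogens = 17.
Net charge -1.
Molecular formula: C16H17O5-

C16H17O5-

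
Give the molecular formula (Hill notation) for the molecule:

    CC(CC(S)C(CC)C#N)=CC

Heavy atoms from the SMILES: 10 C, 1 N, 1 S.
Implicit hydrogens by atom environment:
  3 × C: 3 H each → 9
  3 × C: 1 H each → 3
  2 × C: 2 H each → 4
  2 × C: no H
  1 × N: no H
  1 × S: 1 H
  Total hydrogens = 17.
Molecular formula: C10H17NS

C10H17NS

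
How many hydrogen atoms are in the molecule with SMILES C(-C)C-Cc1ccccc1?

14

Hydrogens are implicit in SMILES; fill each atom to its normal valence:
  5 × C (aromatic): 1 H each → 5
  3 × C: 2 H each → 6
  1 × C: 3 H
  1 × C (aromatic): no H
  Total hydrogens = 14.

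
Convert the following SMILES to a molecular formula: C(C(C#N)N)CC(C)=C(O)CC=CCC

Heavy atoms from the SMILES: 12 C, 2 N, 1 O.
Implicit hydrogens by atom environment:
  4 × C: 2 H each → 8
  3 × C: 1 H each → 3
  3 × C: no H
  2 × C: 3 H each → 6
  1 × N: 2 H
  1 × N: no H
  1 × O: 1 H
  Total hydrogens = 20.
Molecular formula: C12H20N2O

C12H20N2O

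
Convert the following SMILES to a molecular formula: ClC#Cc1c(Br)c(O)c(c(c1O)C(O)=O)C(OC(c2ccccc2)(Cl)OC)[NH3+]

Heavy atoms from the SMILES: 1 Br, 18 C, 2 Cl, 1 N, 6 O.
Implicit hydrogens by atom environment:
  7 × C (aromatic): no H
  5 × C (aromatic): 1 H each → 5
  4 × C: no H
  3 × O: 1 H each → 3
  3 × O: no H
  2 × Cl: no H
  1 × Br: no H
  1 × C: 3 H
  1 × C: 1 H
  1 × N (charge +1): 3 H
  Total hydrogens = 15.
Net charge +1.
Molecular formula: C18H15BrCl2NO6+

C18H15BrCl2NO6+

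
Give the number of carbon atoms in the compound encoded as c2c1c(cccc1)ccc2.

The symbol for carbon appears 10 times in the SMILES. Lowercase c denotes aromatic carbon and counts toward C.

10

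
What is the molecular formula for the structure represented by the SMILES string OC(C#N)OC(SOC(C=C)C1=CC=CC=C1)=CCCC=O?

Heavy atoms from the SMILES: 16 C, 1 N, 4 O, 1 S.
Implicit hydrogens by atom environment:
  5 × C: 1 H each → 5
  5 × C (aromatic): 1 H each → 5
  3 × C: 2 H each → 6
  3 × O: no H
  2 × C: no H
  1 × C (aromatic): no H
  1 × N: no H
  1 × O: 1 H
  1 × S: no H
  Total hydrogens = 17.
Molecular formula: C16H17NO4S

C16H17NO4S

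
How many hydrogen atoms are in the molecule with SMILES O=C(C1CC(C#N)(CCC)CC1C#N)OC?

Hydrogens are implicit in SMILES; fill each atom to its normal valence:
  4 × C: 2 H each → 8
  4 × C: no H
  2 × C: 3 H each → 6
  2 × C: 1 H each → 2
  2 × N: no H
  2 × O: no H
  Total hydrogens = 16.

16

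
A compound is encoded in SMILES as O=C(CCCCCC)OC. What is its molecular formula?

C8H16O2

Heavy atoms from the SMILES: 8 C, 2 O.
Implicit hydrogens by atom environment:
  5 × C: 2 H each → 10
  2 × C: 3 H each → 6
  2 × O: no H
  1 × C: no H
  Total hydrogens = 16.
Molecular formula: C8H16O2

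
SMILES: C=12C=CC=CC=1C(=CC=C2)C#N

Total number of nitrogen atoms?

1

The symbol for nitrogen appears 1 time in the SMILES.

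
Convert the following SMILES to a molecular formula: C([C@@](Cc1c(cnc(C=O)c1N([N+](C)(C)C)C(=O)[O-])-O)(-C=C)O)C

Heavy atoms from the SMILES: 16 C, 3 N, 5 O.
Implicit hydrogens by atom environment:
  4 × C: 3 H each → 12
  4 × C (aromatic): no H
  3 × C: 2 H each → 6
  2 × C: 1 H each → 2
  2 × C: no H
  2 × O: 1 H each → 2
  2 × O: no H
  1 × C (aromatic): 1 H
  1 × N (aromatic): no H
  1 × N: no H
  1 × N (charge +1): no H
  1 × O (charge -1): no H
  Total hydrogens = 23.
Molecular formula: C16H23N3O5

C16H23N3O5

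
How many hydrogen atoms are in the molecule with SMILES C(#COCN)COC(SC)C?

Hydrogens are implicit in SMILES; fill each atom to its normal valence:
  2 × C: 3 H each → 6
  2 × C: 2 H each → 4
  2 × C: no H
  2 × O: no H
  1 × C: 1 H
  1 × N: 2 H
  1 × S: no H
  Total hydrogens = 13.

13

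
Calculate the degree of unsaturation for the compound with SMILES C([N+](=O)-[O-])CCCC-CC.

1

Molecular formula from the SMILES: C7H15NO2.
DoU = (2C + 2 + N − H − X)/2 = (2·7 + 2 + 1 − 15 − 0)/2 = 2/2 = 1.
(Structurally: 0 ring(s) + 1 π bond(s) = 1.)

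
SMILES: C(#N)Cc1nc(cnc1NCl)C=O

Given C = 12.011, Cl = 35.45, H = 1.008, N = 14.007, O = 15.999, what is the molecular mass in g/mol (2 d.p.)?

Molecular formula: C7H5ClN4O.
M = 7×12.011 + 1×35.45 + 5×1.008 + 4×14.007 + 1×15.999 = 196.59 g/mol.

196.59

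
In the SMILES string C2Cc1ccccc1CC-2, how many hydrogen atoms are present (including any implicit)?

Hydrogens are implicit in SMILES; fill each atom to its normal valence:
  4 × C: 2 H each → 8
  4 × C (aromatic): 1 H each → 4
  2 × C (aromatic): no H
  Total hydrogens = 12.

12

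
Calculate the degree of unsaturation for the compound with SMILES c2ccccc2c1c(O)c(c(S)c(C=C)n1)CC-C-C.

9

Molecular formula from the SMILES: C17H19NOS.
DoU = (2C + 2 + N − H − X)/2 = (2·17 + 2 + 1 − 19 − 0)/2 = 18/2 = 9.
(Structurally: 2 ring(s) + 7 π bond(s) = 9.)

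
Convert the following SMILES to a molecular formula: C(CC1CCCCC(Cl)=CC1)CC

C12H21Cl

Heavy atoms from the SMILES: 12 C, 1 Cl.
Implicit hydrogens by atom environment:
  8 × C: 2 H each → 16
  2 × C: 1 H each → 2
  1 × C: 3 H
  1 × C: no H
  1 × Cl: no H
  Total hydrogens = 21.
Molecular formula: C12H21Cl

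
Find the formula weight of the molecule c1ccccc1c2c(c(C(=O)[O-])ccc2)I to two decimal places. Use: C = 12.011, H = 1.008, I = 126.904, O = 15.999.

323.11

Molecular formula: C13H8IO2-.
M = 13×12.011 + 8×1.008 + 1×126.904 + 2×15.999 = 323.11 g/mol.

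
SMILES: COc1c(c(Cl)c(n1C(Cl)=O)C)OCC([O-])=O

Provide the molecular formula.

C9H8Cl2NO5-

Heavy atoms from the SMILES: 9 C, 2 Cl, 1 N, 5 O.
Implicit hydrogens by atom environment:
  4 × C (aromatic): no H
  4 × O: no H
  2 × C: 3 H each → 6
  2 × C: no H
  2 × Cl: no H
  1 × C: 2 H
  1 × N (aromatic): no H
  1 × O (charge -1): no H
  Total hydrogens = 8.
Net charge -1.
Molecular formula: C9H8Cl2NO5-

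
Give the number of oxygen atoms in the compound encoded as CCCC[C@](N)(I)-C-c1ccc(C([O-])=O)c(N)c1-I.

The symbol for oxygen appears 2 times in the SMILES.

2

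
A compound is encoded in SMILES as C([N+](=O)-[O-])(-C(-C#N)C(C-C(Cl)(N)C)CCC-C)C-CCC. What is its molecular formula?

C15H28ClN3O2

Heavy atoms from the SMILES: 15 C, 1 Cl, 3 N, 2 O.
Implicit hydrogens by atom environment:
  7 × C: 2 H each → 14
  3 × C: 3 H each → 9
  3 × C: 1 H each → 3
  2 × C: no H
  1 × Cl: no H
  1 × N: 2 H
  1 × N: no H
  1 × N (charge +1): no H
  1 × O: no H
  1 × O (charge -1): no H
  Total hydrogens = 28.
Molecular formula: C15H28ClN3O2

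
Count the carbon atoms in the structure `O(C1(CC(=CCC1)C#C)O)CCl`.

The symbol for carbon appears 9 times in the SMILES. (Cl is a single chlorine, not C + l.)

9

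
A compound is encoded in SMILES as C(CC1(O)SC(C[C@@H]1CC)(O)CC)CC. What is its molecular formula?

C12H24O2S

Heavy atoms from the SMILES: 12 C, 2 O, 1 S.
Implicit hydrogens by atom environment:
  6 × C: 2 H each → 12
  3 × C: 3 H each → 9
  2 × C: no H
  2 × O: 1 H each → 2
  1 × C: 1 H
  1 × S: no H
  Total hydrogens = 24.
Molecular formula: C12H24O2S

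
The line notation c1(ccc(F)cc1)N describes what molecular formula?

Heavy atoms from the SMILES: 6 C, 1 F, 1 N.
Implicit hydrogens by atom environment:
  4 × C (aromatic): 1 H each → 4
  2 × C (aromatic): no H
  1 × F: no H
  1 × N: 2 H
  Total hydrogens = 6.
Molecular formula: C6H6FN

C6H6FN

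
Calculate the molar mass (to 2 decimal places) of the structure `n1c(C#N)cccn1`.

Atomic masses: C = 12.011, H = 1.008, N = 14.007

105.10

Molecular formula: C5H3N3.
M = 5×12.011 + 3×1.008 + 3×14.007 = 105.10 g/mol.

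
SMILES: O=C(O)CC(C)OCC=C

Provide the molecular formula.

Heavy atoms from the SMILES: 7 C, 3 O.
Implicit hydrogens by atom environment:
  3 × C: 2 H each → 6
  2 × C: 1 H each → 2
  2 × O: no H
  1 × C: 3 H
  1 × C: no H
  1 × O: 1 H
  Total hydrogens = 12.
Molecular formula: C7H12O3

C7H12O3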